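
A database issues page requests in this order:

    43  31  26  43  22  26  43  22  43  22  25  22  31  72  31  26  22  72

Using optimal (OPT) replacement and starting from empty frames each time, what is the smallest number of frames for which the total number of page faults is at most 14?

2

f=1: 18 faults
f=2: 10 faults
f=3: 8 faults
f=4: 6 faults
f=5: 6 faults
f=6: 6 faults
Smallest f with faults ≤ 14 is 2.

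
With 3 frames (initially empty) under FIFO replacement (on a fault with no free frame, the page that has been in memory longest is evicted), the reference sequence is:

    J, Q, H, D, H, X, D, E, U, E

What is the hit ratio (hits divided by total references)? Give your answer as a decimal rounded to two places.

J → fault, frames [J]
Q → fault, frames [J, Q]
H → fault, frames [J, Q, H]
D → fault, evict J, frames [Q, H, D]
H → hit
X → fault, evict Q, frames [H, D, X]
D → hit
E → fault, evict H, frames [D, X, E]
U → fault, evict D, frames [X, E, U]
E → hit
Hits: 3 of 10 references → 3/10 = 0.3000.

0.30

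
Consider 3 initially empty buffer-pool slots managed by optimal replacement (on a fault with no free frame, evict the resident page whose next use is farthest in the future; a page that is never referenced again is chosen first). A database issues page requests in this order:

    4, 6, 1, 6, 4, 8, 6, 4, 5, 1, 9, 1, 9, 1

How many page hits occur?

7

4: fault, frames (4)
6: fault, frames (4 6)
1: fault, frames (4 6 1)
6: hit
4: hit
8: fault, evict 1, frames (4 6 8)
6: hit
4: hit
5: fault, evict 8, frames (4 6 5)
1: fault, evict 5, frames (4 6 1)
9: fault, evict 6, frames (4 1 9)
1: hit
9: hit
1: hit
Hits: 7.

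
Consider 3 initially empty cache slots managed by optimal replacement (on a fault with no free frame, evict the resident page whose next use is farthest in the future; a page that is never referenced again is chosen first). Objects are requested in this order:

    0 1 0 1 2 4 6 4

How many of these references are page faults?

5

0 → fault, frames (0)
1 → fault, frames (0 1)
0 → hit
1 → hit
2 → fault, frames (0 1 2)
4 → fault, evict 2, frames (0 1 4)
6 → fault, evict 1, frames (0 4 6)
4 → hit
Page faults: 5.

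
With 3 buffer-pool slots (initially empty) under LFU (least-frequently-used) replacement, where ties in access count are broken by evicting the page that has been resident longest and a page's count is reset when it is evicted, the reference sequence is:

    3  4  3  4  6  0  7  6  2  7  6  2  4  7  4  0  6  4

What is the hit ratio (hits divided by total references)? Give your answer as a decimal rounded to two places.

3 -> fault, frames [3]
4 -> fault, frames [3, 4]
3 -> hit
4 -> hit
6 -> fault, frames [3, 4, 6]
0 -> fault, evict 6, frames [3, 4, 0]
7 -> fault, evict 0, frames [3, 4, 7]
6 -> fault, evict 7, frames [3, 4, 6]
2 -> fault, evict 6, frames [3, 4, 2]
7 -> fault, evict 2, frames [3, 4, 7]
6 -> fault, evict 7, frames [3, 4, 6]
2 -> fault, evict 6, frames [3, 4, 2]
4 -> hit
7 -> fault, evict 2, frames [3, 4, 7]
4 -> hit
0 -> fault, evict 7, frames [3, 4, 0]
6 -> fault, evict 0, frames [3, 4, 6]
4 -> hit
Hits: 5 of 18 references → 5/18 = 0.2778.

0.28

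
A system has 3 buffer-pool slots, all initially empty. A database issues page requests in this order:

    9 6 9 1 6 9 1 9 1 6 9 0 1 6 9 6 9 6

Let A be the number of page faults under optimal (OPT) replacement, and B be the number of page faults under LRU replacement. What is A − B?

Under OPT: F F . F . . . . . . . F . . F . . . → 5 faults.
Under LRU: F F . F . . . . . . . F F F F . . . → 7 faults.
A − B = 5 − 7 = -2.

-2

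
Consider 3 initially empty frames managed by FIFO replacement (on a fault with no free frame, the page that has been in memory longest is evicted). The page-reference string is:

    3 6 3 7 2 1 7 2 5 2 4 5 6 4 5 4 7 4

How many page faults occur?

3 → fault, frames {3}
6 → fault, frames {3,6}
3 → hit
7 → fault, frames {3,6,7}
2 → fault, evict 3, frames {6,7,2}
1 → fault, evict 6, frames {7,2,1}
7 → hit
2 → hit
5 → fault, evict 7, frames {2,1,5}
2 → hit
4 → fault, evict 2, frames {1,5,4}
5 → hit
6 → fault, evict 1, frames {5,4,6}
4 → hit
5 → hit
4 → hit
7 → fault, evict 5, frames {4,6,7}
4 → hit
Page faults: 9.

9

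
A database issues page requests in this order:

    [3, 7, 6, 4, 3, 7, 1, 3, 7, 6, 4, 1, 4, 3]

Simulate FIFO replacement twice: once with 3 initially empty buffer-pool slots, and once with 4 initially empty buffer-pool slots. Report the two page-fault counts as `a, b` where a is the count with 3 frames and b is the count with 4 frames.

3 frames: F F F F F F F . . F F . . F → 10 faults.
4 frames: F F F F . . F F F F F F . F → 11 faults.
11 > 10: adding a frame increased faults — Belady's anomaly.

10, 11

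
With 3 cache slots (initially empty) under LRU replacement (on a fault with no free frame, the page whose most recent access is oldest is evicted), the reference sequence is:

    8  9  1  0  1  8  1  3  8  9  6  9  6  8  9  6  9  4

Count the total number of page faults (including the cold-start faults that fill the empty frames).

9

8: miss, frames {8}
9: miss, frames {8,9}
1: miss, frames {8,9,1}
0: miss, evict 8, frames {9,1,0}
1: hit
8: miss, evict 9, frames {0,1,8}
1: hit
3: miss, evict 0, frames {8,1,3}
8: hit
9: miss, evict 1, frames {3,8,9}
6: miss, evict 3, frames {8,9,6}
9: hit
6: hit
8: hit
9: hit
6: hit
9: hit
4: miss, evict 8, frames {6,9,4}
Page faults: 9.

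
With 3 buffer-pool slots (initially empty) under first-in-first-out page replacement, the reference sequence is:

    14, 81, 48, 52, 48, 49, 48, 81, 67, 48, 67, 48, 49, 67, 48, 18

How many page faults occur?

14: fault, frames {14}
81: fault, frames {14,81}
48: fault, frames {14,81,48}
52: fault, evict 14, frames {81,48,52}
48: hit
49: fault, evict 81, frames {48,52,49}
48: hit
81: fault, evict 48, frames {52,49,81}
67: fault, evict 52, frames {49,81,67}
48: fault, evict 49, frames {81,67,48}
67: hit
48: hit
49: fault, evict 81, frames {67,48,49}
67: hit
48: hit
18: fault, evict 67, frames {48,49,18}
Page faults: 10.

10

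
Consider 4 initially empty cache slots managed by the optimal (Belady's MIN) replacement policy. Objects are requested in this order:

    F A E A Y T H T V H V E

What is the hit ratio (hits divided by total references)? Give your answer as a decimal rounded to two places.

0.42

F -> miss, frames [F]
A -> miss, frames [F, A]
E -> miss, frames [F, A, E]
A -> hit
Y -> miss, frames [F, A, E, Y]
T -> miss, evict Y, frames [F, A, E, T]
H -> miss, evict A, frames [F, E, T, H]
T -> hit
V -> miss, evict T, frames [F, E, H, V]
H -> hit
V -> hit
E -> hit
Hits: 5 of 12 references → 5/12 = 0.4167.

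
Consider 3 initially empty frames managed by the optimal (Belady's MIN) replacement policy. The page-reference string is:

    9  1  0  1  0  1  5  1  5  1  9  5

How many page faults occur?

4

9: miss, frames [9]
1: miss, frames [9, 1]
0: miss, frames [9, 1, 0]
1: hit
0: hit
1: hit
5: miss, evict 0, frames [9, 1, 5]
1: hit
5: hit
1: hit
9: hit
5: hit
Page faults: 4.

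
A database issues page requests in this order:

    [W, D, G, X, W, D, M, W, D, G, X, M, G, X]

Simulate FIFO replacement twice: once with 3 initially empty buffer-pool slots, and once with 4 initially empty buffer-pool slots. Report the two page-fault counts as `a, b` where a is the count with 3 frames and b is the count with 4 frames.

3 frames: F F F F F F F . . F F . . . → 9 faults.
4 frames: F F F F . . F F F F F F . . → 10 faults.
10 > 9: adding a frame increased faults — Belady's anomaly.

9, 10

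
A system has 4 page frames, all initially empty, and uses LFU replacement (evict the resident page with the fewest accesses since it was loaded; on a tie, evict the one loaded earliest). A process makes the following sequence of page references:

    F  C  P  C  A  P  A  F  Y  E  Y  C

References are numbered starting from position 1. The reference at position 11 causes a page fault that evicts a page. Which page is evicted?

E

pos 1: F: fault, frames {F}
pos 2: C: fault, frames {F,C}
pos 3: P: fault, frames {F,C,P}
pos 4: C: hit
pos 5: A: fault, frames {F,C,P,A}
pos 6: P: hit
pos 7: A: hit
pos 8: F: hit
pos 9: Y: fault, evict F, frames {C,P,A,Y}
pos 10: E: fault, evict Y, frames {C,P,A,E}
pos 11: Y: fault, evict E, frames {C,P,A,Y}
At position 11, page E is evicted.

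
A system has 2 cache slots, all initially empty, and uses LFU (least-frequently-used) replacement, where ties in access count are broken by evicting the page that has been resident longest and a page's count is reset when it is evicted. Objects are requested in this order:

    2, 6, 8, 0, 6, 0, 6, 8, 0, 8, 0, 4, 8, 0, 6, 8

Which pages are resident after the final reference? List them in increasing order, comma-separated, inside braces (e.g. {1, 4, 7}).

2: miss, frames [2]
6: miss, frames [2, 6]
8: miss, evict 2, frames [6, 8]
0: miss, evict 6, frames [8, 0]
6: miss, evict 8, frames [0, 6]
0: hit
6: hit
8: miss, evict 0, frames [6, 8]
0: miss, evict 8, frames [6, 0]
8: miss, evict 0, frames [6, 8]
0: miss, evict 8, frames [6, 0]
4: miss, evict 0, frames [6, 4]
8: miss, evict 4, frames [6, 8]
0: miss, evict 8, frames [6, 0]
6: hit
8: miss, evict 0, frames [6, 8]

{6, 8}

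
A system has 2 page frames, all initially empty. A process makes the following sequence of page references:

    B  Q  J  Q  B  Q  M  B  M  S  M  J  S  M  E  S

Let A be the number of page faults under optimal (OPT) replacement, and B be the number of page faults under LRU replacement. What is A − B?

Under OPT: F F F . F . F . . F . F . F F . → 9 faults.
Under LRU: F F F . F . F F . F . F F F F F → 12 faults.
A − B = 9 − 12 = -3.

-3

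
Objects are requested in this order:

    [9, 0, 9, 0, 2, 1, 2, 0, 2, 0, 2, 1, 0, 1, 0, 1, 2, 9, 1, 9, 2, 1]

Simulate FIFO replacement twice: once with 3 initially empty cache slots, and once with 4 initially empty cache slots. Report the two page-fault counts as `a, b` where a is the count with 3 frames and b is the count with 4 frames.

3 frames: F F . . F F . . . . . . . . . . . F . . . . → 5 faults.
4 frames: F F . . F F . . . . . . . . . . . . . . . . → 4 faults.
4 < 5: adding a frame reduced faults, as is typical.

5, 4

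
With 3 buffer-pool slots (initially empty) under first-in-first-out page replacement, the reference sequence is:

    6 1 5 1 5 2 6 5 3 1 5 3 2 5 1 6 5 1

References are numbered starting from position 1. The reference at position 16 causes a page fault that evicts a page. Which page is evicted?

1

pos 1: 6 -> miss, frames [6]
pos 2: 1 -> miss, frames [6, 1]
pos 3: 5 -> miss, frames [6, 1, 5]
pos 4: 1 -> hit
pos 5: 5 -> hit
pos 6: 2 -> miss, evict 6, frames [1, 5, 2]
pos 7: 6 -> miss, evict 1, frames [5, 2, 6]
pos 8: 5 -> hit
pos 9: 3 -> miss, evict 5, frames [2, 6, 3]
pos 10: 1 -> miss, evict 2, frames [6, 3, 1]
pos 11: 5 -> miss, evict 6, frames [3, 1, 5]
pos 12: 3 -> hit
pos 13: 2 -> miss, evict 3, frames [1, 5, 2]
pos 14: 5 -> hit
pos 15: 1 -> hit
pos 16: 6 -> miss, evict 1, frames [5, 2, 6]
At position 16, page 1 is evicted.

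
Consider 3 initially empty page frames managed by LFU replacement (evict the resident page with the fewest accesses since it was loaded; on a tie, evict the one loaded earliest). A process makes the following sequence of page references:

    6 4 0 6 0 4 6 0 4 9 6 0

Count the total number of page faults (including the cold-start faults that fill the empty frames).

5

6 → fault, frames [6]
4 → fault, frames [6, 4]
0 → fault, frames [6, 4, 0]
6 → hit
0 → hit
4 → hit
6 → hit
0 → hit
4 → hit
9 → fault, evict 6, frames [4, 0, 9]
6 → fault, evict 9, frames [4, 0, 6]
0 → hit
Page faults: 5.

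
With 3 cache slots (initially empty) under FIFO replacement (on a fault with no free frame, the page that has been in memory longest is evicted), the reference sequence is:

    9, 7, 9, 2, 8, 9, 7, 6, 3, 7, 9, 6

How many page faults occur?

9

9 → fault, frames (9)
7 → fault, frames (9 7)
9 → hit
2 → fault, frames (9 7 2)
8 → fault, evict 9, frames (7 2 8)
9 → fault, evict 7, frames (2 8 9)
7 → fault, evict 2, frames (8 9 7)
6 → fault, evict 8, frames (9 7 6)
3 → fault, evict 9, frames (7 6 3)
7 → hit
9 → fault, evict 7, frames (6 3 9)
6 → hit
Page faults: 9.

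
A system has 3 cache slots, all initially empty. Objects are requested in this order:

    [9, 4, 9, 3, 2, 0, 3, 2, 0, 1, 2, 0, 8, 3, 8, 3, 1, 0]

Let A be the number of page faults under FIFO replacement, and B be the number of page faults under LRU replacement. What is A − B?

-1

Under FIFO: F F . F F F . . . F . . F F . . . F → 9 faults.
Under LRU: F F . F F F . . . F . . F F . . F F → 10 faults.
A − B = 9 − 10 = -1.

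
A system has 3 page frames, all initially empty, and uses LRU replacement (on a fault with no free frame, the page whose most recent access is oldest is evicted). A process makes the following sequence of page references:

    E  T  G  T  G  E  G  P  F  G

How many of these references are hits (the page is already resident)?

5

E -> fault, frames {E}
T -> fault, frames {E,T}
G -> fault, frames {E,T,G}
T -> hit
G -> hit
E -> hit
G -> hit
P -> fault, evict T, frames {E,G,P}
F -> fault, evict E, frames {G,P,F}
G -> hit
Hits: 5.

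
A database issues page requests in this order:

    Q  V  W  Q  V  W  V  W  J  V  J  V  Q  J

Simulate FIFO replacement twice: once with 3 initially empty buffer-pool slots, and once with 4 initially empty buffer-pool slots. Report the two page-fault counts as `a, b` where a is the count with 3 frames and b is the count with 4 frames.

3 frames: F F F . . . . . F . . . F . → 5 faults.
4 frames: F F F . . . . . F . . . . . → 4 faults.
4 < 5: adding a frame reduced faults, as is typical.

5, 4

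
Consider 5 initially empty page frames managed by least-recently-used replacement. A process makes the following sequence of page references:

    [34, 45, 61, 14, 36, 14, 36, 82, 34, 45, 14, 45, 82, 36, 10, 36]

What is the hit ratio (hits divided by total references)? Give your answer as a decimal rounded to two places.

34 → miss, frames (34)
45 → miss, frames (34 45)
61 → miss, frames (34 45 61)
14 → miss, frames (34 45 61 14)
36 → miss, frames (34 45 61 14 36)
14 → hit
36 → hit
82 → miss, evict 34, frames (45 61 14 36 82)
34 → miss, evict 45, frames (61 14 36 82 34)
45 → miss, evict 61, frames (14 36 82 34 45)
14 → hit
45 → hit
82 → hit
36 → hit
10 → miss, evict 34, frames (14 45 82 36 10)
36 → hit
Hits: 7 of 16 references → 7/16 = 0.4375.

0.44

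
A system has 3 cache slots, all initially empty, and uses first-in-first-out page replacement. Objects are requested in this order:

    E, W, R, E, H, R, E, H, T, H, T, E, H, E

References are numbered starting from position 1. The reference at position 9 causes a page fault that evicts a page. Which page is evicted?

R

pos 1: E -> miss, frames [E]
pos 2: W -> miss, frames [E, W]
pos 3: R -> miss, frames [E, W, R]
pos 4: E -> hit
pos 5: H -> miss, evict E, frames [W, R, H]
pos 6: R -> hit
pos 7: E -> miss, evict W, frames [R, H, E]
pos 8: H -> hit
pos 9: T -> miss, evict R, frames [H, E, T]
At position 9, page R is evicted.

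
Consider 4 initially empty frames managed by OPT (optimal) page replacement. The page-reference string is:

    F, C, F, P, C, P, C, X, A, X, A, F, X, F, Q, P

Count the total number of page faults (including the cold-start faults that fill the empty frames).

6

F → fault, frames {F}
C → fault, frames {F,C}
F → hit
P → fault, frames {F,C,P}
C → hit
P → hit
C → hit
X → fault, frames {F,C,P,X}
A → fault, evict C, frames {F,P,X,A}
X → hit
A → hit
F → hit
X → hit
F → hit
Q → fault, evict A, frames {F,P,X,Q}
P → hit
Page faults: 6.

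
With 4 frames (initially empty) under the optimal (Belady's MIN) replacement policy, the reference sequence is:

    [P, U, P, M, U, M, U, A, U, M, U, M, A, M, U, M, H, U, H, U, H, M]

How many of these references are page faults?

P: fault, frames (P)
U: fault, frames (P U)
P: hit
M: fault, frames (P U M)
U: hit
M: hit
U: hit
A: fault, frames (P U M A)
U: hit
M: hit
U: hit
M: hit
A: hit
M: hit
U: hit
M: hit
H: fault, evict A, frames (P U M H)
U: hit
H: hit
U: hit
H: hit
M: hit
Page faults: 5.

5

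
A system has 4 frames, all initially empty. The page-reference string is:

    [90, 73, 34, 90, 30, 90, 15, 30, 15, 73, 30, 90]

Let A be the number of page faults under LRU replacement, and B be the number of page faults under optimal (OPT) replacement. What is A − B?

Under LRU: F F F . F . F . . F . . → 6 faults.
Under OPT: F F F . F . F . . . . . → 5 faults.
A − B = 6 − 5 = 1.

1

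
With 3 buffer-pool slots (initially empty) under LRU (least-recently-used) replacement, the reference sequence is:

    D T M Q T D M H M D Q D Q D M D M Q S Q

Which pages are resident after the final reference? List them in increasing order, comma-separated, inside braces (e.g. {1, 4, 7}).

D: fault, frames [D]
T: fault, frames [D, T]
M: fault, frames [D, T, M]
Q: fault, evict D, frames [T, M, Q]
T: hit
D: fault, evict M, frames [Q, T, D]
M: fault, evict Q, frames [T, D, M]
H: fault, evict T, frames [D, M, H]
M: hit
D: hit
Q: fault, evict H, frames [M, D, Q]
D: hit
Q: hit
D: hit
M: hit
D: hit
M: hit
Q: hit
S: fault, evict D, frames [M, Q, S]
Q: hit

{M, Q, S}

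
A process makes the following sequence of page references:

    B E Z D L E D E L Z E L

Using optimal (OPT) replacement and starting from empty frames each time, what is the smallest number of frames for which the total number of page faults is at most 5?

f=1: 12 faults
f=2: 9 faults
f=3: 6 faults
f=4: 5 faults
f=5: 5 faults
Smallest f with faults ≤ 5 is 4.

4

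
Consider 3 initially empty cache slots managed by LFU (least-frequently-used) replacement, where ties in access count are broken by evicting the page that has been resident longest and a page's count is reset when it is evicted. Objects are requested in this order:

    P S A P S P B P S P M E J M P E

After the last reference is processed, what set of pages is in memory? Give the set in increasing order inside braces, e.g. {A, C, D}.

P: miss, frames (P)
S: miss, frames (P S)
A: miss, frames (P S A)
P: hit
S: hit
P: hit
B: miss, evict A, frames (P S B)
P: hit
S: hit
P: hit
M: miss, evict B, frames (P S M)
E: miss, evict M, frames (P S E)
J: miss, evict E, frames (P S J)
M: miss, evict J, frames (P S M)
P: hit
E: miss, evict M, frames (P S E)

{E, P, S}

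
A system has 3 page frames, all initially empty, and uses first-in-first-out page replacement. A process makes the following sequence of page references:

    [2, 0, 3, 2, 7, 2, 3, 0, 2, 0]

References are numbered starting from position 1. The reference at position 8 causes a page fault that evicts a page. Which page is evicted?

3

pos 1: 2 → fault, frames (2)
pos 2: 0 → fault, frames (2 0)
pos 3: 3 → fault, frames (2 0 3)
pos 4: 2 → hit
pos 5: 7 → fault, evict 2, frames (0 3 7)
pos 6: 2 → fault, evict 0, frames (3 7 2)
pos 7: 3 → hit
pos 8: 0 → fault, evict 3, frames (7 2 0)
At position 8, page 3 is evicted.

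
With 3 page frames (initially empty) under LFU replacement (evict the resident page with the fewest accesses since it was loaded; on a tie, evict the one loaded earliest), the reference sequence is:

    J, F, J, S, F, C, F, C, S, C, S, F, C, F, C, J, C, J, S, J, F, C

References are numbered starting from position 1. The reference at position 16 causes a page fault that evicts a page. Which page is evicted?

pos 1: J: fault, frames {J}
pos 2: F: fault, frames {J,F}
pos 3: J: hit
pos 4: S: fault, frames {J,F,S}
pos 5: F: hit
pos 6: C: fault, evict S, frames {J,F,C}
pos 7: F: hit
pos 8: C: hit
pos 9: S: fault, evict J, frames {F,C,S}
pos 10: C: hit
pos 11: S: hit
pos 12: F: hit
pos 13: C: hit
pos 14: F: hit
pos 15: C: hit
pos 16: J: fault, evict S, frames {F,C,J}
At position 16, page S is evicted.

S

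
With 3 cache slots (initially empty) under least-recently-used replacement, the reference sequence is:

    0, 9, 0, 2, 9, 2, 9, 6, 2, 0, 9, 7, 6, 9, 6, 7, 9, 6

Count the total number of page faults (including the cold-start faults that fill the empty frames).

8

0 → miss, frames {0}
9 → miss, frames {0,9}
0 → hit
2 → miss, frames {9,0,2}
9 → hit
2 → hit
9 → hit
6 → miss, evict 0, frames {2,9,6}
2 → hit
0 → miss, evict 9, frames {6,2,0}
9 → miss, evict 6, frames {2,0,9}
7 → miss, evict 2, frames {0,9,7}
6 → miss, evict 0, frames {9,7,6}
9 → hit
6 → hit
7 → hit
9 → hit
6 → hit
Page faults: 8.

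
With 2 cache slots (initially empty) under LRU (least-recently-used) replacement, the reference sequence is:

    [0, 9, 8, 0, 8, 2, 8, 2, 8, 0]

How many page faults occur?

0 -> miss, frames (0)
9 -> miss, frames (0 9)
8 -> miss, evict 0, frames (9 8)
0 -> miss, evict 9, frames (8 0)
8 -> hit
2 -> miss, evict 0, frames (8 2)
8 -> hit
2 -> hit
8 -> hit
0 -> miss, evict 2, frames (8 0)
Page faults: 6.

6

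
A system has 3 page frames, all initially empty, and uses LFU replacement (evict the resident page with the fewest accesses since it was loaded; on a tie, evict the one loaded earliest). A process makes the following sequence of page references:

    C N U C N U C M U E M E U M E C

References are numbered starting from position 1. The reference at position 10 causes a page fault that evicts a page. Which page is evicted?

M

pos 1: C: miss, frames [C]
pos 2: N: miss, frames [C, N]
pos 3: U: miss, frames [C, N, U]
pos 4: C: hit
pos 5: N: hit
pos 6: U: hit
pos 7: C: hit
pos 8: M: miss, evict N, frames [C, U, M]
pos 9: U: hit
pos 10: E: miss, evict M, frames [C, U, E]
At position 10, page M is evicted.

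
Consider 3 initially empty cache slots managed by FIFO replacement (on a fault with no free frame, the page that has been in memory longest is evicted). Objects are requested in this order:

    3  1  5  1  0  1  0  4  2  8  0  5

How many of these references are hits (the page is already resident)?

3

3 -> miss, frames (3)
1 -> miss, frames (3 1)
5 -> miss, frames (3 1 5)
1 -> hit
0 -> miss, evict 3, frames (1 5 0)
1 -> hit
0 -> hit
4 -> miss, evict 1, frames (5 0 4)
2 -> miss, evict 5, frames (0 4 2)
8 -> miss, evict 0, frames (4 2 8)
0 -> miss, evict 4, frames (2 8 0)
5 -> miss, evict 2, frames (8 0 5)
Hits: 3.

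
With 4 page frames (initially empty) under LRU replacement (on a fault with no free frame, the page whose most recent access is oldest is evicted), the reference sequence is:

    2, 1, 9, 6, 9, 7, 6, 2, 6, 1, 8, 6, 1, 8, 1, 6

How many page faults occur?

8

2: fault, frames (2)
1: fault, frames (2 1)
9: fault, frames (2 1 9)
6: fault, frames (2 1 9 6)
9: hit
7: fault, evict 2, frames (1 6 9 7)
6: hit
2: fault, evict 1, frames (9 7 6 2)
6: hit
1: fault, evict 9, frames (7 2 6 1)
8: fault, evict 7, frames (2 6 1 8)
6: hit
1: hit
8: hit
1: hit
6: hit
Page faults: 8.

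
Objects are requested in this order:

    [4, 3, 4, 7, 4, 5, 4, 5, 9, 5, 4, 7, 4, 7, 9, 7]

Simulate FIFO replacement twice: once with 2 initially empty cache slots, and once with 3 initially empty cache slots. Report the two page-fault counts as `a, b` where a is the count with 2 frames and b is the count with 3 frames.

9, 7

2 frames: F F . F F F . . F . F F . . F . → 9 faults.
3 frames: F F . F . F F . F . . F . . . . → 7 faults.
7 < 9: adding a frame reduced faults, as is typical.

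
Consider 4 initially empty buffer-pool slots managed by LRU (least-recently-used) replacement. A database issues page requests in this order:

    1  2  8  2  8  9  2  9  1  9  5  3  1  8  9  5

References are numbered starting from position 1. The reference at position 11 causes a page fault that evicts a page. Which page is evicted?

pos 1: 1: miss, frames [1]
pos 2: 2: miss, frames [1, 2]
pos 3: 8: miss, frames [1, 2, 8]
pos 4: 2: hit
pos 5: 8: hit
pos 6: 9: miss, frames [1, 2, 8, 9]
pos 7: 2: hit
pos 8: 9: hit
pos 9: 1: hit
pos 10: 9: hit
pos 11: 5: miss, evict 8, frames [2, 1, 9, 5]
At position 11, page 8 is evicted.

8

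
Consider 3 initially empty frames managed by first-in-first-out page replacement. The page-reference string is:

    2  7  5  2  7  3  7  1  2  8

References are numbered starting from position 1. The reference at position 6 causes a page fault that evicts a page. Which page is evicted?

2

pos 1: 2: miss, frames {2}
pos 2: 7: miss, frames {2,7}
pos 3: 5: miss, frames {2,7,5}
pos 4: 2: hit
pos 5: 7: hit
pos 6: 3: miss, evict 2, frames {7,5,3}
At position 6, page 2 is evicted.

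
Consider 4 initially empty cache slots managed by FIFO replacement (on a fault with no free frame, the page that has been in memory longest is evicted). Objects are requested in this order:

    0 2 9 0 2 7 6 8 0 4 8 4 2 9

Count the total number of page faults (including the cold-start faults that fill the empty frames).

0 -> fault, frames {0}
2 -> fault, frames {0,2}
9 -> fault, frames {0,2,9}
0 -> hit
2 -> hit
7 -> fault, frames {0,2,9,7}
6 -> fault, evict 0, frames {2,9,7,6}
8 -> fault, evict 2, frames {9,7,6,8}
0 -> fault, evict 9, frames {7,6,8,0}
4 -> fault, evict 7, frames {6,8,0,4}
8 -> hit
4 -> hit
2 -> fault, evict 6, frames {8,0,4,2}
9 -> fault, evict 8, frames {0,4,2,9}
Page faults: 10.

10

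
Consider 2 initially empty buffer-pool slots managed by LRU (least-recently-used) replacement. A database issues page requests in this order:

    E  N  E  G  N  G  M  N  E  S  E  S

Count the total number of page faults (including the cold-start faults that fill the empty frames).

E: fault, frames {E}
N: fault, frames {E,N}
E: hit
G: fault, evict N, frames {E,G}
N: fault, evict E, frames {G,N}
G: hit
M: fault, evict N, frames {G,M}
N: fault, evict G, frames {M,N}
E: fault, evict M, frames {N,E}
S: fault, evict N, frames {E,S}
E: hit
S: hit
Page faults: 8.

8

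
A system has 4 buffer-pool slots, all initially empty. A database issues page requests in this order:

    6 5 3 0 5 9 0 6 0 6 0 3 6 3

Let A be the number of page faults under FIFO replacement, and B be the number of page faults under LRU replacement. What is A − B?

-1

Under FIFO: F F F F . F . F . . . . . . → 6 faults.
Under LRU: F F F F . F . F . . . F . . → 7 faults.
A − B = 6 − 7 = -1.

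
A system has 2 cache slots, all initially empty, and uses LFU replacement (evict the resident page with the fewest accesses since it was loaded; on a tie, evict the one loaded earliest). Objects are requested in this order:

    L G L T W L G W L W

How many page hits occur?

L: fault, frames {L}
G: fault, frames {L,G}
L: hit
T: fault, evict G, frames {L,T}
W: fault, evict T, frames {L,W}
L: hit
G: fault, evict W, frames {L,G}
W: fault, evict G, frames {L,W}
L: hit
W: hit
Hits: 4.

4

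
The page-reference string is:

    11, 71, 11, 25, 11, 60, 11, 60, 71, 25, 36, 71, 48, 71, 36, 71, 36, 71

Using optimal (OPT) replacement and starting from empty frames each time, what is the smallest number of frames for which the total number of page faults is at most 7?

3

f=1: 18 faults
f=2: 9 faults
f=3: 7 faults
f=4: 6 faults
f=5: 6 faults
f=6: 6 faults
Smallest f with faults ≤ 7 is 3.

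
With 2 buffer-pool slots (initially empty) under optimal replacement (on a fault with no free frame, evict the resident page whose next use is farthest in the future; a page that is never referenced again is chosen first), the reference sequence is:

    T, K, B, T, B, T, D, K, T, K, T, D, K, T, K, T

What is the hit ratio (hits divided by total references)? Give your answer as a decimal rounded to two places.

0.56

T → fault, frames (T)
K → fault, frames (T K)
B → fault, evict K, frames (T B)
T → hit
B → hit
T → hit
D → fault, evict B, frames (T D)
K → fault, evict D, frames (T K)
T → hit
K → hit
T → hit
D → fault, evict T, frames (K D)
K → hit
T → fault, evict D, frames (K T)
K → hit
T → hit
Hits: 9 of 16 references → 9/16 = 0.5625.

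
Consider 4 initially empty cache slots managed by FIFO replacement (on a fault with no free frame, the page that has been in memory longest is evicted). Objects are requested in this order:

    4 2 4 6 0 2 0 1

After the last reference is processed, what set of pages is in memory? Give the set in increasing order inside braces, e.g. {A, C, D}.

4 → fault, frames {4}
2 → fault, frames {4,2}
4 → hit
6 → fault, frames {4,2,6}
0 → fault, frames {4,2,6,0}
2 → hit
0 → hit
1 → fault, evict 4, frames {2,6,0,1}

{0, 1, 2, 6}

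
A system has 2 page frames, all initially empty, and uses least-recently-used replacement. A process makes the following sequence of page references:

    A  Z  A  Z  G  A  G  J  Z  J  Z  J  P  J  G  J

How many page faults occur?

8

A → miss, frames {A}
Z → miss, frames {A,Z}
A → hit
Z → hit
G → miss, evict A, frames {Z,G}
A → miss, evict Z, frames {G,A}
G → hit
J → miss, evict A, frames {G,J}
Z → miss, evict G, frames {J,Z}
J → hit
Z → hit
J → hit
P → miss, evict Z, frames {J,P}
J → hit
G → miss, evict P, frames {J,G}
J → hit
Page faults: 8.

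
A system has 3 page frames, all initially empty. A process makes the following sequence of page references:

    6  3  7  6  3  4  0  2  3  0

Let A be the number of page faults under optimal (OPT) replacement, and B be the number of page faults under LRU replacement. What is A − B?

-1

Under OPT: F F F . . F F F . . → 6 faults.
Under LRU: F F F . . F F F F . → 7 faults.
A − B = 6 − 7 = -1.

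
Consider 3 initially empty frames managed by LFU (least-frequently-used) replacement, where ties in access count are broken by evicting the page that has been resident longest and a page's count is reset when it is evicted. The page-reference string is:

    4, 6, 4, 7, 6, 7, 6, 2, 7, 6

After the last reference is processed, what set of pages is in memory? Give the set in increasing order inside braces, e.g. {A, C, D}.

4 → fault, frames [4]
6 → fault, frames [4, 6]
4 → hit
7 → fault, frames [4, 6, 7]
6 → hit
7 → hit
6 → hit
2 → fault, evict 4, frames [6, 7, 2]
7 → hit
6 → hit

{2, 6, 7}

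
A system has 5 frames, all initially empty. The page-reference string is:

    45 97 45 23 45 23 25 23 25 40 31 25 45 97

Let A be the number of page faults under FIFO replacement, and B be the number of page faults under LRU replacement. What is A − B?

1

Under FIFO: F F . F . . F . . F F . F F → 8 faults.
Under LRU: F F . F . . F . . F F . . F → 7 faults.
A − B = 8 − 7 = 1.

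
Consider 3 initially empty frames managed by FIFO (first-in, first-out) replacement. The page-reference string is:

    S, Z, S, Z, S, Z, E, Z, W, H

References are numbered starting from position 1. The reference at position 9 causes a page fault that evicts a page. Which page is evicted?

pos 1: S: miss, frames [S]
pos 2: Z: miss, frames [S, Z]
pos 3: S: hit
pos 4: Z: hit
pos 5: S: hit
pos 6: Z: hit
pos 7: E: miss, frames [S, Z, E]
pos 8: Z: hit
pos 9: W: miss, evict S, frames [Z, E, W]
At position 9, page S is evicted.

S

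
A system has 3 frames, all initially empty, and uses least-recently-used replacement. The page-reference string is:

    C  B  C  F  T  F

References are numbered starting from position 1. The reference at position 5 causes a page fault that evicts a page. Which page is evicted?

pos 1: C → miss, frames (C)
pos 2: B → miss, frames (C B)
pos 3: C → hit
pos 4: F → miss, frames (B C F)
pos 5: T → miss, evict B, frames (C F T)
At position 5, page B is evicted.

B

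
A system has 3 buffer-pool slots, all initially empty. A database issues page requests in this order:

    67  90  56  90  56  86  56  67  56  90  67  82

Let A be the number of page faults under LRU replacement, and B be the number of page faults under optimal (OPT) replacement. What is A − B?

Under LRU: F F F . . F . F . F . F → 7 faults.
Under OPT: F F F . . F . . . F . F → 6 faults.
A − B = 7 − 6 = 1.

1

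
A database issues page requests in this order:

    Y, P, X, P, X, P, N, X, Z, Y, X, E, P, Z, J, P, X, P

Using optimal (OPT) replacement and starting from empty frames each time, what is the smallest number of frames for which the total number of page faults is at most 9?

3

f=1: 18 faults
f=2: 11 faults
f=3: 8 faults
f=4: 7 faults
f=5: 7 faults
f=6: 7 faults
f=7: 7 faults
Smallest f with faults ≤ 9 is 3.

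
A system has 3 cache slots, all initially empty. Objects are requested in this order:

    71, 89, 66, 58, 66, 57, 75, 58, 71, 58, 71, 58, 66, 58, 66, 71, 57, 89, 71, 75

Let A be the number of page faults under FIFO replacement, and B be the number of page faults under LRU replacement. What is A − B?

1

Under FIFO: F F F F . F F . F F . . F . . . F F F F → 13 faults.
Under LRU: F F F F . F F F F . . . F . . . F F . F → 12 faults.
A − B = 13 − 12 = 1.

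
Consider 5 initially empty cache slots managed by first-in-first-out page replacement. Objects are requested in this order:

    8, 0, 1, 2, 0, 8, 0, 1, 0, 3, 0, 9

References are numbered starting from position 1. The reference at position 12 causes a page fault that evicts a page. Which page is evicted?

pos 1: 8: miss, frames (8)
pos 2: 0: miss, frames (8 0)
pos 3: 1: miss, frames (8 0 1)
pos 4: 2: miss, frames (8 0 1 2)
pos 5: 0: hit
pos 6: 8: hit
pos 7: 0: hit
pos 8: 1: hit
pos 9: 0: hit
pos 10: 3: miss, frames (8 0 1 2 3)
pos 11: 0: hit
pos 12: 9: miss, evict 8, frames (0 1 2 3 9)
At position 12, page 8 is evicted.

8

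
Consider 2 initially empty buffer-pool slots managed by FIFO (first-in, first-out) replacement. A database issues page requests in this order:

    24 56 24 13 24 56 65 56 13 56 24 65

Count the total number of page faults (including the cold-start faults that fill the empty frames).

10

24 -> fault, frames [24]
56 -> fault, frames [24, 56]
24 -> hit
13 -> fault, evict 24, frames [56, 13]
24 -> fault, evict 56, frames [13, 24]
56 -> fault, evict 13, frames [24, 56]
65 -> fault, evict 24, frames [56, 65]
56 -> hit
13 -> fault, evict 56, frames [65, 13]
56 -> fault, evict 65, frames [13, 56]
24 -> fault, evict 13, frames [56, 24]
65 -> fault, evict 56, frames [24, 65]
Page faults: 10.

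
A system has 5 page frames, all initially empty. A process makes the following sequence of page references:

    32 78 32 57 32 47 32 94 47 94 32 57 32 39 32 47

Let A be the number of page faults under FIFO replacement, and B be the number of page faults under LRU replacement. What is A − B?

1

Under FIFO: F F . F . F . F . . . . . F F . → 7 faults.
Under LRU: F F . F . F . F . . . . . F . . → 6 faults.
A − B = 7 − 6 = 1.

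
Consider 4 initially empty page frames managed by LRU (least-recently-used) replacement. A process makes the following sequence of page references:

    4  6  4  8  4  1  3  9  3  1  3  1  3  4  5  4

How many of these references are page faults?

4: fault, frames {4}
6: fault, frames {4,6}
4: hit
8: fault, frames {6,4,8}
4: hit
1: fault, frames {6,8,4,1}
3: fault, evict 6, frames {8,4,1,3}
9: fault, evict 8, frames {4,1,3,9}
3: hit
1: hit
3: hit
1: hit
3: hit
4: hit
5: fault, evict 9, frames {1,3,4,5}
4: hit
Page faults: 7.

7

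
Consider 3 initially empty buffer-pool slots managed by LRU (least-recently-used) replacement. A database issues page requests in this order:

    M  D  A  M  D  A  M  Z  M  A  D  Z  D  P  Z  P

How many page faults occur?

7

M → fault, frames {M}
D → fault, frames {M,D}
A → fault, frames {M,D,A}
M → hit
D → hit
A → hit
M → hit
Z → fault, evict D, frames {A,M,Z}
M → hit
A → hit
D → fault, evict Z, frames {M,A,D}
Z → fault, evict M, frames {A,D,Z}
D → hit
P → fault, evict A, frames {Z,D,P}
Z → hit
P → hit
Page faults: 7.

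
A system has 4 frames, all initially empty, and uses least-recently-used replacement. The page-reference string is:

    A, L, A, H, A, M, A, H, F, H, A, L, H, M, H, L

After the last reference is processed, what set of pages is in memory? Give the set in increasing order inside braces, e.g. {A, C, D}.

{A, H, L, M}

A → fault, frames [A]
L → fault, frames [A, L]
A → hit
H → fault, frames [L, A, H]
A → hit
M → fault, frames [L, H, A, M]
A → hit
H → hit
F → fault, evict L, frames [M, A, H, F]
H → hit
A → hit
L → fault, evict M, frames [F, H, A, L]
H → hit
M → fault, evict F, frames [A, L, H, M]
H → hit
L → hit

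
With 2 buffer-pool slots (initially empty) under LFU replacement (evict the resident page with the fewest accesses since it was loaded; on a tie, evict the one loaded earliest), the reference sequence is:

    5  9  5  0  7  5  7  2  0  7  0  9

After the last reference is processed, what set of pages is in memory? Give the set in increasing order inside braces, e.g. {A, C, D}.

5: fault, frames {5}
9: fault, frames {5,9}
5: hit
0: fault, evict 9, frames {5,0}
7: fault, evict 0, frames {5,7}
5: hit
7: hit
2: fault, evict 7, frames {5,2}
0: fault, evict 2, frames {5,0}
7: fault, evict 0, frames {5,7}
0: fault, evict 7, frames {5,0}
9: fault, evict 0, frames {5,9}

{5, 9}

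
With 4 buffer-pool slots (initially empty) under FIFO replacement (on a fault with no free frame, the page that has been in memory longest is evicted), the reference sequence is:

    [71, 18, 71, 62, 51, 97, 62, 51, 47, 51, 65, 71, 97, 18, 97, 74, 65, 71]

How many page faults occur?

13

71 -> miss, frames {71}
18 -> miss, frames {71,18}
71 -> hit
62 -> miss, frames {71,18,62}
51 -> miss, frames {71,18,62,51}
97 -> miss, evict 71, frames {18,62,51,97}
62 -> hit
51 -> hit
47 -> miss, evict 18, frames {62,51,97,47}
51 -> hit
65 -> miss, evict 62, frames {51,97,47,65}
71 -> miss, evict 51, frames {97,47,65,71}
97 -> hit
18 -> miss, evict 97, frames {47,65,71,18}
97 -> miss, evict 47, frames {65,71,18,97}
74 -> miss, evict 65, frames {71,18,97,74}
65 -> miss, evict 71, frames {18,97,74,65}
71 -> miss, evict 18, frames {97,74,65,71}
Page faults: 13.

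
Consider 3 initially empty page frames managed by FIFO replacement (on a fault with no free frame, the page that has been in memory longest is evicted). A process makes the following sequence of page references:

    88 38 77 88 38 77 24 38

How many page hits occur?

88: miss, frames {88}
38: miss, frames {88,38}
77: miss, frames {88,38,77}
88: hit
38: hit
77: hit
24: miss, evict 88, frames {38,77,24}
38: hit
Hits: 4.

4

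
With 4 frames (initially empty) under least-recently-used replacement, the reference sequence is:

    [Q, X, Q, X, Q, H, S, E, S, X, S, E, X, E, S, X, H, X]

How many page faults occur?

Q → miss, frames [Q]
X → miss, frames [Q, X]
Q → hit
X → hit
Q → hit
H → miss, frames [X, Q, H]
S → miss, frames [X, Q, H, S]
E → miss, evict X, frames [Q, H, S, E]
S → hit
X → miss, evict Q, frames [H, E, S, X]
S → hit
E → hit
X → hit
E → hit
S → hit
X → hit
H → hit
X → hit
Page faults: 6.

6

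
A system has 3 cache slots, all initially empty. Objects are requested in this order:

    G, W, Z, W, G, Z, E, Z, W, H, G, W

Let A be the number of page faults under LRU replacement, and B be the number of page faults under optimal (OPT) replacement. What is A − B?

Under LRU: F F F . . . F . F F F . → 7 faults.
Under OPT: F F F . . . F . . F F . → 6 faults.
A − B = 7 − 6 = 1.

1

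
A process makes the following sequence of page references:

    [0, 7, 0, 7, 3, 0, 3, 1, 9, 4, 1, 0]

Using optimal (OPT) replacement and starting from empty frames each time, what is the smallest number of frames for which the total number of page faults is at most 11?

2

f=1: 12 faults
f=2: 7 faults
f=3: 6 faults
f=4: 6 faults
f=5: 6 faults
f=6: 6 faults
Smallest f with faults ≤ 11 is 2.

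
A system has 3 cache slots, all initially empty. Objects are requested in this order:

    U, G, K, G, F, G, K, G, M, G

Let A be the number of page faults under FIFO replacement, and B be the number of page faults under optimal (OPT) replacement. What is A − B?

1

Under FIFO: F F F . F . . . F F → 6 faults.
Under OPT: F F F . F . . . F . → 5 faults.
A − B = 6 − 5 = 1.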